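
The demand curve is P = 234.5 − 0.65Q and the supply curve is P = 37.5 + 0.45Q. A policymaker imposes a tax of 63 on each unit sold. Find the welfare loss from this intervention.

1804.09

Competitive equilibrium: 234.5 − 0.65Q = 37.5 + 0.45Q → Q* = 179.0909, P* = 118.0909.
With the tax, the buyer price exceeds the seller price by 63: (234.5 − 0.65Q) − (37.5 + 0.45Q) = 63 → Q' = 121.8182.
ΔQ = 179.0909 − 121.8182 = 57.2727; the wedge equals the tax, 63.
Deadweight loss = ½ × 57.2727 × 63 = 1804.09.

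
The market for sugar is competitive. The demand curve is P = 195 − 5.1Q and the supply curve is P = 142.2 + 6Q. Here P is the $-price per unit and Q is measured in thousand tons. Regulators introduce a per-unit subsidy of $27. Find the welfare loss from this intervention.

Competitive equilibrium: 195 − 5.1Q = 142.2 + 6Q → Q* = 4.7568, P* = 170.7405.
The subsidy lowers effective supply by 27: P = 115.2 + 6Q.
New quantity: 195 − 5.1Q = 115.2 + 6Q → Q' = 7.1892.
Overproduction ΔQ = 7.1892 − 4.7568 = 2.4324; wedge = subsidy = 27.
The triangle = ½ × 2.4324 × 27 = $32.84 thousand.

$32.84 thousand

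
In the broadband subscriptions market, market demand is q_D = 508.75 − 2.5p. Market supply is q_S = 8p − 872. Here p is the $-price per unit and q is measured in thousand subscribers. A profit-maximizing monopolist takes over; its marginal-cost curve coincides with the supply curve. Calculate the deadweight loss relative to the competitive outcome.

In inverse form: demand p = 203.5 − 0.4q, supply p = 109 + 0.125q.
Competitive equilibrium: 203.5 − 0.4q = 109 + 0.125q → q* = 180, p* = 131.5.
Marginal revenue: MR = 203.5 − 0.8q. Set MR = MC: 203.5 − 0.8q = 109 + 0.125q → q_m = 102.16216.
Price p_m = 203.5 − 0.4·102.16216 = 162.63514; MC(q_m) = 109 + 0.125·102.16216 = 121.77027.
Competitive q* = 180, so Δq = 77.83784; wedge = 162.63514 − 121.77027 = 40.86487.
The triangle = ½ × 77.83784 × 40.86487 = $1590.42 thousand.

$1590.42 thousand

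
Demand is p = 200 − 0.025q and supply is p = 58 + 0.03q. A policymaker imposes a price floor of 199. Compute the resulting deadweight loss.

Competitive equilibrium: 200 − 0.025q = 58 + 0.03q → q* = 2581.8182, p* = 135.4545.
At the floor p = 199, quantity demanded = (200 − 199)/0.025 = 40.
Sellers' marginal cost at q' = 40: 58 + 0.03·40 = 59.2.
Δq = 2581.8182 − 40 = 2541.8182; wedge = 199 − 59.2 = 139.8.
Welfare loss = ½ × 2541.8182 × 139.8 = 177673.09.

177673.09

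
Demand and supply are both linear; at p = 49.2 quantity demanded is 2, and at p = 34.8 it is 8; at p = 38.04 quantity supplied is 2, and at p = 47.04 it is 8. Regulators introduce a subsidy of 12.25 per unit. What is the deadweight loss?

Demand slope = (34.8 − 49.2)/(8 − 2) = −2.4, so p = 54 − 2.4q.
Supply slope = (47.04 − 38.04)/(8 − 2) = 1.5, so p = 35.04 + 1.5q.
Competitive equilibrium: 54 − 2.4q = 35.04 + 1.5q → q* = 4.8615, p* = 42.3323.
The subsidy lowers effective supply by 12.25: p = 22.79 + 1.5q.
New quantity: 54 − 2.4q = 22.79 + 1.5q → q' = 8.0026.
Overproduction Δq = 8.0026 − 4.8615 = 3.1411; wedge = subsidy = 12.25.
DWL = ½ × 3.1411 × 12.25 = 19.24.

19.24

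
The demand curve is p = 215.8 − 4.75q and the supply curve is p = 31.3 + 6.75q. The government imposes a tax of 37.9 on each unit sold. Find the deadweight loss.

62.45

Competitive equilibrium: 215.8 − 4.75q = 31.3 + 6.75q → q* = 16.0435, p* = 139.5935.
With the tax, the buyer price exceeds the seller price by 37.9: (215.8 − 4.75q) − (31.3 + 6.75q) = 37.9 → q' = 12.7478.
Δq = 16.0435 − 12.7478 = 3.2957; the wedge equals the tax, 37.9.
Deadweight loss = ½ × 3.2957 × 37.9 = 62.45.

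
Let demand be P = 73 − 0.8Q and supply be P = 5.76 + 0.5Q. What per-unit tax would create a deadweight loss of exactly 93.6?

Competitive equilibrium: 73 − 0.8Q = 5.76 + 0.5Q → Q* = 51.7231, P* = 31.6215.
A tax t gives ΔQ = t/1.3 and wedge t, so DWL = t²/2.6.
t²/2.6 = 93.6 → t² = 243.36 → t = 15.6.

15.6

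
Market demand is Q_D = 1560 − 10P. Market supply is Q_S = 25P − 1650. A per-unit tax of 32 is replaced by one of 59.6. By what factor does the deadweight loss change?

3.469

In inverse form: demand P = 156 − 0.1Q, supply P = 66 + 0.04Q.
Competitive equilibrium: 156 − 0.1Q = 66 + 0.04Q → Q* = 642.8571, P* = 91.7143.
For a per-unit tax t: ΔQ = t/0.14, so DWL = ½·t·(t/0.14) = t²/0.28.
At t = 32: DWL = 3657.143. At t = 59.6: DWL = 12686.286.
Ratio = (59.6/32)² = 3.469.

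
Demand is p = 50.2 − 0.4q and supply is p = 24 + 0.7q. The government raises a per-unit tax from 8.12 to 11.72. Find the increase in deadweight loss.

32.47

Competitive equilibrium: 50.2 − 0.4q = 24 + 0.7q → q* = 23.8182, p* = 40.6727.
For a per-unit tax t: Δq = t/1.1, so DWL = ½·t·(t/1.1) = t²/2.2.
At t = 8.12: DWL = 29.97. At t = 11.72: DWL = 62.436.
Increase = 62.436 − 29.97 = 32.47.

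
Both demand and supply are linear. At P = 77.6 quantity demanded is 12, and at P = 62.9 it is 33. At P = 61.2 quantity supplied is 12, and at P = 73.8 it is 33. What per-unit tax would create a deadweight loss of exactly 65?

Demand slope = (62.9 − 77.6)/(33 − 12) = −0.7, so P = 86 − 0.7Q.
Supply slope = (73.8 − 61.2)/(33 − 12) = 0.6, so P = 54 + 0.6Q.
Competitive equilibrium: 86 − 0.7Q = 54 + 0.6Q → Q* = 24.6154, P* = 68.7692.
A tax t gives ΔQ = t/1.3 and wedge t, so DWL = t²/2.6.
t²/2.6 = 65 → t² = 169 → t = 13.

13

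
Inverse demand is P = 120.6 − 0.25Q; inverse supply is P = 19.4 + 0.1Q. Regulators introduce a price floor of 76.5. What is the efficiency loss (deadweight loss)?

Competitive equilibrium: 120.6 − 0.25Q = 19.4 + 0.1Q → Q* = 289.1429, P* = 48.3143.
At the floor P = 76.5, quantity demanded = (120.6 − 76.5)/0.25 = 176.4.
Sellers' marginal cost at Q' = 176.4: 19.4 + 0.1·176.4 = 37.04.
ΔQ = 289.1429 − 176.4 = 112.7429; wedge = 76.5 − 37.04 = 39.46.
The triangle = ½ × 112.7429 × 39.46 = 2224.42.

2224.42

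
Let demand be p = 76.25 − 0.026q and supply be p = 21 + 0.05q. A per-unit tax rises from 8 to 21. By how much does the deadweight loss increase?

Competitive equilibrium: 76.25 − 0.026q = 21 + 0.05q → q* = 726.9737, p* = 57.3487.
For a per-unit tax t: Δq = t/0.076, so DWL = ½·t·(t/0.076) = t²/0.152.
At t = 8: DWL = 421.053. At t = 21: DWL = 2901.316.
Increase = 2901.316 − 421.053 = 2480.26.

2480.26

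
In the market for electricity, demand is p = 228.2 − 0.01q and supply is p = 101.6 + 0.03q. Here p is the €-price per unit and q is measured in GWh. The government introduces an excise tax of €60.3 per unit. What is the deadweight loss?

Competitive equilibrium: 228.2 − 0.01q = 101.6 + 0.03q → q* = 3165, p* = 196.55.
With the tax, the buyer price exceeds the seller price by 60.3: (228.2 − 0.01q) − (101.6 + 0.03q) = 60.3 → q' = 1657.5.
Δq = 3165 − 1657.5 = 1507.5; the wedge equals the tax, 60.3.
Welfare loss = ½ × 1507.5 × 60.3 = €45451.125.

€45451.125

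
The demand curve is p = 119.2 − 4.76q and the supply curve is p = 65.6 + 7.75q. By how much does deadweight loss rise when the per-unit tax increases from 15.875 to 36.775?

Competitive equilibrium: 119.2 − 4.76q = 65.6 + 7.75q → q* = 4.2846, p* = 98.8054.
For a per-unit tax t: Δq = t/12.51, so DWL = ½·t·(t/12.51) = t²/25.02.
At t = 15.875: DWL = 10.073. At t = 36.775: DWL = 54.053.
Increase = 54.053 − 10.073 = 43.98.

43.98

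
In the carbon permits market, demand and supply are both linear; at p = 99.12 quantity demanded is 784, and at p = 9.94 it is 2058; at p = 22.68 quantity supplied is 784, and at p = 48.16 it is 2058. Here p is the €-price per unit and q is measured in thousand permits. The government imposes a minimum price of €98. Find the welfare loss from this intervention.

Demand slope = (9.94 − 99.12)/(2058 − 784) = −0.07, so p = 154 − 0.07q.
Supply slope = (48.16 − 22.68)/(2058 − 784) = 0.02, so p = 7 + 0.02q.
Competitive equilibrium: 154 − 0.07q = 7 + 0.02q → q* = 1633.3333, p* = 39.6667.
At the floor p = 98, quantity demanded = (154 − 98)/0.07 = 800.
Sellers' marginal cost at q' = 800: 7 + 0.02·800 = 23.
Δq = 1633.3333 − 800 = 833.3333; wedge = 98 − 23 = 75.
The triangle = ½ × 833.3333 × 75 = €31250 thousand.

€31250 thousand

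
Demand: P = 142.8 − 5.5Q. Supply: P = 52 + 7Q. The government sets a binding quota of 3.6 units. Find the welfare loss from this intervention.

Competitive equilibrium: 142.8 − 5.5Q = 52 + 7Q → Q* = 7.264, P* = 102.848.
At Q = 3.6: demand price = 142.8 − 5.5·3.6 = 123; supply price = 52 + 7·3.6 = 77.2.
ΔQ = 7.264 − 3.6 = 3.664; wedge = 123 − 77.2 = 45.8.
Welfare loss = ½ × 3.664 × 45.8 = 83.91.

83.91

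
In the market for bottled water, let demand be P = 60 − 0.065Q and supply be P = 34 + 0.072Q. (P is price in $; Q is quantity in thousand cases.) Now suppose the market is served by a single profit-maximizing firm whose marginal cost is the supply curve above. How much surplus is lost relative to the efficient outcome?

$255.46 thousand

Competitive equilibrium: 60 − 0.065Q = 34 + 0.072Q → Q* = 189.781, P* = 47.6642.
Marginal revenue: MR = 60 − 0.13Q. Set MR = MC: 60 − 0.13Q = 34 + 0.072Q → Q_m = 128.7129.
Price P_m = 60 − 0.065·128.7129 = 51.6337; MC(Q_m) = 34 + 0.072·128.7129 = 43.2673.
Competitive Q* = 189.781, so ΔQ = 61.0681; wedge = 51.6337 − 43.2673 = 8.3664.
Welfare loss = ½ × 61.0681 × 8.3664 = $255.46 thousand.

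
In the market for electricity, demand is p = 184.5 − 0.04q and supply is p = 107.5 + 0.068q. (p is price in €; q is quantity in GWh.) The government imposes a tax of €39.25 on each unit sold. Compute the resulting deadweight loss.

€7132.23

Competitive equilibrium: 184.5 − 0.04q = 107.5 + 0.068q → q* = 712.96296, p* = 155.98148.
With the tax, the buyer price exceeds the seller price by 39.25: (184.5 − 0.04q) − (107.5 + 0.068q) = 39.25 → q' = 349.53704.
Δq = 712.96296 − 349.53704 = 363.42592; the wedge equals the tax, 39.25.
The triangle = ½ × 363.42592 × 39.25 = €7132.23.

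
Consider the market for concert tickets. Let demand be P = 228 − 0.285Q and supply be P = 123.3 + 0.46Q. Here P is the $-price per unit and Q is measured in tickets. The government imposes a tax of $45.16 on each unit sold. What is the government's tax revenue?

Competitive equilibrium: 228 − 0.285Q = 123.3 + 0.46Q → Q* = 140.5369, P* = 187.947.
With the tax, the buyer price exceeds the seller price by 45.16: (228 − 0.285Q) − (123.3 + 0.46Q) = 45.16 → Q' = 79.9195.
Tax revenue = 45.16 × 79.9195 = $3609.16.

$3609.16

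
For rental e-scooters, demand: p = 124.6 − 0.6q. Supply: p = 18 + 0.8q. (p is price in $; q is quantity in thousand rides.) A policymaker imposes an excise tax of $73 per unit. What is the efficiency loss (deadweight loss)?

$1903.21 thousand

Competitive equilibrium: 124.6 − 0.6q = 18 + 0.8q → q* = 76.14286, p* = 78.91429.
With the tax, the buyer price exceeds the seller price by 73: (124.6 − 0.6q) − (18 + 0.8q) = 73 → q' = 24.
Δq = 76.14286 − 24 = 52.14286; the wedge equals the tax, 73.
The triangle = ½ × 52.14286 × 73 = $1903.21 thousand.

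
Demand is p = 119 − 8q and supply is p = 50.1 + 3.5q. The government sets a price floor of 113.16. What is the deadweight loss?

Competitive equilibrium: 119 − 8q = 50.1 + 3.5q → q* = 5.9913, p* = 71.0696.
At the floor p = 113.16, quantity demanded = (119 − 113.16)/8 = 0.73.
Sellers' marginal cost at q' = 0.73: 50.1 + 3.5·0.73 = 52.655.
Δq = 5.9913 − 0.73 = 5.2613; wedge = 113.16 − 52.655 = 60.505.
The triangle = ½ × 5.2613 × 60.505 = 159.17.

159.17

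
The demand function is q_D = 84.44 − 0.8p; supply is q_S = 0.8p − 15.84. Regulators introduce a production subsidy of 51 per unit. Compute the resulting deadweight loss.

520.20

In inverse form: demand p = 105.55 − 1.25q, supply p = 19.8 + 1.25q.
Competitive equilibrium: 105.55 − 1.25q = 19.8 + 1.25q → q* = 34.3, p* = 62.675.
The subsidy lowers effective supply by 51: p = 1.25q − 31.2.
New quantity: 105.55 − 1.25q = 1.25q − 31.2 → q' = 54.7.
Overproduction Δq = 54.7 − 34.3 = 20.4; wedge = subsidy = 51.
Deadweight loss = ½ × 20.4 × 51 = 520.20.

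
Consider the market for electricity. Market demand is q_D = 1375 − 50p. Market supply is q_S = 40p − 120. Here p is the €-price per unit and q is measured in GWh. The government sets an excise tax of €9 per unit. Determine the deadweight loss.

€900

In inverse form: demand p = 27.5 − 0.02q, supply p = 3 + 0.025q.
Competitive equilibrium: 27.5 − 0.02q = 3 + 0.025q → q* = 544.4444, p* = 16.6111.
With the tax, the buyer price exceeds the seller price by 9: (27.5 − 0.02q) − (3 + 0.025q) = 9 → q' = 344.4444.
Δq = 544.4444 − 344.4444 = 200; the wedge equals the tax, 9.
DWL = ½ × 200 × 9 = €900.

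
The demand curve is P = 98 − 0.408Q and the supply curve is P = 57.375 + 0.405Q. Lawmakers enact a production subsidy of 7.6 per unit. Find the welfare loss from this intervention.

35.52

Competitive equilibrium: 98 − 0.408Q = 57.375 + 0.405Q → Q* = 49.9692, P* = 77.6125.
The subsidy lowers effective supply by 7.6: P = 49.775 + 0.405Q.
New quantity: 98 − 0.408Q = 49.775 + 0.405Q → Q' = 59.3173.
Overproduction ΔQ = 59.3173 − 49.9692 = 9.3481; wedge = subsidy = 7.6.
Welfare loss = ½ × 9.3481 × 7.6 = 35.52.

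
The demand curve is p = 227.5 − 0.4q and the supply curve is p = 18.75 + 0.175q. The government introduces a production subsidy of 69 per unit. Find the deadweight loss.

Competitive equilibrium: 227.5 − 0.4q = 18.75 + 0.175q → q* = 363.0435, p* = 82.2826.
The subsidy lowers effective supply by 69: p = 0.175q − 50.25.
New quantity: 227.5 − 0.4q = 0.175q − 50.25 → q' = 483.0435.
Overproduction Δq = 483.0435 − 363.0435 = 120; wedge = subsidy = 69.
Deadweight loss = ½ × 120 × 69 = 4140.

4140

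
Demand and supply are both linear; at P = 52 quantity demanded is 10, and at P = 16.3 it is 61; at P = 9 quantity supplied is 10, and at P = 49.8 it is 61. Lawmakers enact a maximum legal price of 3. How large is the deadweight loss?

981.02

Demand slope = (16.3 − 52)/(61 − 10) = −0.7, so P = 59 − 0.7Q.
Supply slope = (49.8 − 9)/(61 − 10) = 0.8, so P = 1 + 0.8Q.
Competitive equilibrium: 59 − 0.7Q = 1 + 0.8Q → Q* = 38.6667, P* = 31.9333.
At the ceiling P = 3, quantity supplied = (3 − 1)/0.8 = 2.5.
Willingness to pay at Q' = 2.5: 59 − 0.7·2.5 = 57.25.
ΔQ = 38.6667 − 2.5 = 36.1667; wedge = 57.25 − 3 = 54.25.
DWL = ½ × 36.1667 × 54.25 = 981.02.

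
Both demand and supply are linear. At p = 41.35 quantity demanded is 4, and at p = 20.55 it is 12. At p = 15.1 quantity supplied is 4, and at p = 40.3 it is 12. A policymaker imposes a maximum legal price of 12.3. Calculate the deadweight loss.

85.52

Demand slope = (20.55 − 41.35)/(12 − 4) = −2.6, so p = 51.75 − 2.6q.
Supply slope = (40.3 − 15.1)/(12 − 4) = 3.15, so p = 2.5 + 3.15q.
Competitive equilibrium: 51.75 − 2.6q = 2.5 + 3.15q → q* = 8.5652, p* = 29.4804.
At the ceiling p = 12.3, quantity supplied = (12.3 − 2.5)/3.15 = 3.1111.
Willingness to pay at q' = 3.1111: 51.75 − 2.6·3.1111 = 43.6611.
Δq = 8.5652 − 3.1111 = 5.4541; wedge = 43.6611 − 12.3 = 31.3611.
Welfare loss = ½ × 5.4541 × 31.3611 = 85.52.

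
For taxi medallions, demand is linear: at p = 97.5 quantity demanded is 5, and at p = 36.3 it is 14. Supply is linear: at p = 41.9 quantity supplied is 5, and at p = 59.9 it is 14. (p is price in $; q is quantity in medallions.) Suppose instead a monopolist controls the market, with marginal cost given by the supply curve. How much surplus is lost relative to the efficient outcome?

Demand slope = (36.3 − 97.5)/(14 − 5) = −6.8, so p = 131.5 − 6.8q.
Supply slope = (59.9 − 41.9)/(14 − 5) = 2, so p = 31.9 + 2q.
Competitive equilibrium: 131.5 − 6.8q = 31.9 + 2q → q* = 11.3182, p* = 54.5364.
Marginal revenue: MR = 131.5 − 13.6q. Set MR = MC: 131.5 − 13.6q = 31.9 + 2q → q_m = 6.3846.
Price p_m = 131.5 − 6.8·6.3846 = 88.0847; MC(q_m) = 31.9 + 2·6.3846 = 44.6692.
Competitive q* = 11.3182, so Δq = 4.9336; wedge = 88.0847 − 44.6692 = 43.4155.
DWL = ½ × 4.9336 × 43.4155 = $107.10.

$107.10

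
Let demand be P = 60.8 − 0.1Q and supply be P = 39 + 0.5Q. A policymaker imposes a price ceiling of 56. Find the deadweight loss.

1.63

Competitive equilibrium: 60.8 − 0.1Q = 39 + 0.5Q → Q* = 36.3333, P* = 57.1667.
At the ceiling P = 56, quantity supplied = (56 − 39)/0.5 = 34.
Willingness to pay at Q' = 34: 60.8 − 0.1·34 = 57.4.
ΔQ = 36.3333 − 34 = 2.3333; wedge = 57.4 − 56 = 1.4.
DWL = ½ × 2.3333 × 1.4 = 1.63.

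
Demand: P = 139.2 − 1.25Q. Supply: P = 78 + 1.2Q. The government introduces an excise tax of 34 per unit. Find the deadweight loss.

235.92

Competitive equilibrium: 139.2 − 1.25Q = 78 + 1.2Q → Q* = 24.9796, P* = 107.9755.
With the tax, the buyer price exceeds the seller price by 34: (139.2 − 1.25Q) − (78 + 1.2Q) = 34 → Q' = 11.102.
ΔQ = 24.9796 − 11.102 = 13.8776; the wedge equals the tax, 34.
Deadweight loss = ½ × 13.8776 × 34 = 235.92.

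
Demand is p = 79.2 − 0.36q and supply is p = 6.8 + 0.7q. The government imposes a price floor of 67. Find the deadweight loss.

Competitive equilibrium: 79.2 − 0.36q = 6.8 + 0.7q → q* = 68.30189, p* = 54.61132.
At the floor p = 67, quantity demanded = (79.2 − 67)/0.36 = 33.88889.
Sellers' marginal cost at q' = 33.88889: 6.8 + 0.7·33.88889 = 30.52222.
Δq = 68.30189 − 33.88889 = 34.413; wedge = 67 − 30.52222 = 36.47778.
Welfare loss = ½ × 34.413 × 36.47778 = 627.65.

627.65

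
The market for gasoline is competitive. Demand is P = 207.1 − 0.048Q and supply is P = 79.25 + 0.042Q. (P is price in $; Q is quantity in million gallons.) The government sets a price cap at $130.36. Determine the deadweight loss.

$1866.31 million

Competitive equilibrium: 207.1 − 0.048Q = 79.25 + 0.042Q → Q* = 1420.55556, P* = 138.91333.
At the ceiling P = 130.36, quantity supplied = (130.36 − 79.25)/0.042 = 1216.90476.
Willingness to pay at Q' = 1216.90476: 207.1 − 0.048·1216.90476 = 148.68857.
ΔQ = 1420.55556 − 1216.90476 = 203.6508; wedge = 148.68857 − 130.36 = 18.32857.
The triangle = ½ × 203.6508 × 18.32857 = $1866.31 million.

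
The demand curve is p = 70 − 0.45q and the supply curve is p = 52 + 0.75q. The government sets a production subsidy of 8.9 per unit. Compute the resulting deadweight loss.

Competitive equilibrium: 70 − 0.45q = 52 + 0.75q → q* = 15, p* = 63.25.
The subsidy lowers effective supply by 8.9: p = 43.1 + 0.75q.
New quantity: 70 − 0.45q = 43.1 + 0.75q → q' = 22.4167.
Overproduction Δq = 22.4167 − 15 = 7.4167; wedge = subsidy = 8.9.
DWL = ½ × 7.4167 × 8.9 = 33.

33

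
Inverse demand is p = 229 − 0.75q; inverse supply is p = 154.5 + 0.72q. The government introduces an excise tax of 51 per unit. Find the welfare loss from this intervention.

Competitive equilibrium: 229 − 0.75q = 154.5 + 0.72q → q* = 50.6803, p* = 190.9898.
With the tax, the buyer price exceeds the seller price by 51: (229 − 0.75q) − (154.5 + 0.72q) = 51 → q' = 15.9864.
Δq = 50.6803 − 15.9864 = 34.6939; the wedge equals the tax, 51.
DWL = ½ × 34.6939 × 51 = 884.69.

884.69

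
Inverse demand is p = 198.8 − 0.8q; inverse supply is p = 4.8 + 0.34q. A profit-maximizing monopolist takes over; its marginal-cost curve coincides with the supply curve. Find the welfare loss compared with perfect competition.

Competitive equilibrium: 198.8 − 0.8q = 4.8 + 0.34q → q* = 170.1754, p* = 62.6596.
Marginal revenue: MR = 198.8 − 1.6q. Set MR = MC: 198.8 − 1.6q = 4.8 + 0.34q → q_m = 100.
Price p_m = 198.8 − 0.8·100 = 118.8; MC(q_m) = 4.8 + 0.34·100 = 38.8.
Competitive q* = 170.1754, so Δq = 70.1754; wedge = 118.8 − 38.8 = 80.
The triangle = ½ × 70.1754 × 80 = 2807.02.

2807.02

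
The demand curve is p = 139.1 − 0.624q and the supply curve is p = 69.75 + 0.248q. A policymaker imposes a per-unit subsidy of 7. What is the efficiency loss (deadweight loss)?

28.10

Competitive equilibrium: 139.1 − 0.624q = 69.75 + 0.248q → q* = 79.5298, p* = 89.4734.
The subsidy lowers effective supply by 7: p = 62.75 + 0.248q.
New quantity: 139.1 − 0.624q = 62.75 + 0.248q → q' = 87.5573.
Overproduction Δq = 87.5573 − 79.5298 = 8.0275; wedge = subsidy = 7.
Deadweight loss = ½ × 8.0275 × 7 = 28.10.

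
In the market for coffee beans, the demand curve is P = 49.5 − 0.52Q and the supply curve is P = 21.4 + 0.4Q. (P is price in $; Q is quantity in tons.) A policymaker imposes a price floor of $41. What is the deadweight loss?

Competitive equilibrium: 49.5 − 0.52Q = 21.4 + 0.4Q → Q* = 30.5435, P* = 33.6174.
At the floor P = 41, quantity demanded = (49.5 − 41)/0.52 = 16.3462.
Sellers' marginal cost at Q' = 16.3462: 21.4 + 0.4·16.3462 = 27.9385.
ΔQ = 30.5435 − 16.3462 = 14.1973; wedge = 41 − 27.9385 = 13.0615.
DWL = ½ × 14.1973 × 13.0615 = $92.72.

$92.72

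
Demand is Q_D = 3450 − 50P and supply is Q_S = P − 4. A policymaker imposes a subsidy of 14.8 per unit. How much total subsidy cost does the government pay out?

In inverse form: demand P = 69 − 0.02Q, supply P = 4 + Q.
Competitive equilibrium: 69 − 0.02Q = 4 + Q → Q* = 63.7255, P* = 67.7255.
The subsidy lowers effective supply by 14.8: P = Q − 10.8.
New quantity: 69 − 0.02Q = Q − 10.8 → Q' = 78.2353.
Total subsidy cost = 14.8 × 78.2353 = 1157.88.

1157.88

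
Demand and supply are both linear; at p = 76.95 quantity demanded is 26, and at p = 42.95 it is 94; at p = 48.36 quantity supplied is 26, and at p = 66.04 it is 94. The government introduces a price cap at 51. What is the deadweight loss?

Demand slope = (42.95 − 76.95)/(94 − 26) = −0.5, so p = 89.95 − 0.5q.
Supply slope = (66.04 − 48.36)/(94 − 26) = 0.26, so p = 41.6 + 0.26q.
Competitive equilibrium: 89.95 − 0.5q = 41.6 + 0.26q → q* = 63.6184, p* = 58.1408.
At the ceiling p = 51, quantity supplied = (51 − 41.6)/0.26 = 36.1538.
Willingness to pay at q' = 36.1538: 89.95 − 0.5·36.1538 = 71.8731.
Δq = 63.6184 − 36.1538 = 27.4646; wedge = 71.8731 − 51 = 20.8731.
Deadweight loss = ½ × 27.4646 × 20.8731 = 286.64.

286.64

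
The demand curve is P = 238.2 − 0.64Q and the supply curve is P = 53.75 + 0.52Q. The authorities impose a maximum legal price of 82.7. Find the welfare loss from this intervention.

Competitive equilibrium: 238.2 − 0.64Q = 53.75 + 0.52Q → Q* = 159.00862, P* = 136.43448.
At the ceiling P = 82.7, quantity supplied = (82.7 − 53.75)/0.52 = 55.67308.
Willingness to pay at Q' = 55.67308: 238.2 − 0.64·55.67308 = 202.56923.
ΔQ = 159.00862 − 55.67308 = 103.33554; wedge = 202.56923 − 82.7 = 119.86923.
Welfare loss = ½ × 103.33554 × 119.86923 = 6193.38.

6193.38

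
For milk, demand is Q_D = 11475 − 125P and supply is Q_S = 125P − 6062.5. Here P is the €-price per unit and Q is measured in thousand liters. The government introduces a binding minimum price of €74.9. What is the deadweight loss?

In inverse form: demand P = 91.8 − 0.008Q, supply P = 48.5 + 0.008Q.
Competitive equilibrium: 91.8 − 0.008Q = 48.5 + 0.008Q → Q* = 2706.25, P* = 70.15.
At the floor P = 74.9, quantity demanded = (91.8 − 74.9)/0.008 = 2112.5.
Sellers' marginal cost at Q' = 2112.5: 48.5 + 0.008·2112.5 = 65.4.
ΔQ = 2706.25 − 2112.5 = 593.75; wedge = 74.9 − 65.4 = 9.5.
The triangle = ½ × 593.75 × 9.5 = €2820.31 thousand.

€2820.31 thousand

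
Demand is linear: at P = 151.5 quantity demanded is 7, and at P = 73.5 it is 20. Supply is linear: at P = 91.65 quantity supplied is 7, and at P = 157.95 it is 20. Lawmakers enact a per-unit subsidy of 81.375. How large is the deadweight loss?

298.28

Demand slope = (73.5 − 151.5)/(20 − 7) = −6, so P = 193.5 − 6Q.
Supply slope = (157.95 − 91.65)/(20 − 7) = 5.1, so P = 55.95 + 5.1Q.
Competitive equilibrium: 193.5 − 6Q = 55.95 + 5.1Q → Q* = 12.3919, P* = 119.1486.
The subsidy lowers effective supply by 81.375: P = 5.1Q − 25.425.
New quantity: 193.5 − 6Q = 5.1Q − 25.425 → Q' = 19.723.
Overproduction ΔQ = 19.723 − 12.3919 = 7.3311; wedge = subsidy = 81.375.
The triangle = ½ × 7.3311 × 81.375 = 298.28.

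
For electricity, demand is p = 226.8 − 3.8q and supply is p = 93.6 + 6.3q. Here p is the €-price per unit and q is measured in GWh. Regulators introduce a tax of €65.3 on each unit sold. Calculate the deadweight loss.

€211.09

Competitive equilibrium: 226.8 − 3.8q = 93.6 + 6.3q → q* = 13.1881, p* = 176.6851.
With the tax, the buyer price exceeds the seller price by 65.3: (226.8 − 3.8q) − (93.6 + 6.3q) = 65.3 → q' = 6.7228.
Δq = 13.1881 − 6.7228 = 6.4653; the wedge equals the tax, 65.3.
Deadweight loss = ½ × 6.4653 × 65.3 = €211.09.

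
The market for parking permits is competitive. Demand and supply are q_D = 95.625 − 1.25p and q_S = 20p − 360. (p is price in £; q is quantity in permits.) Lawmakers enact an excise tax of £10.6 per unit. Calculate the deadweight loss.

In inverse form: demand p = 76.5 − 0.8q, supply p = 18 + 0.05q.
Competitive equilibrium: 76.5 − 0.8q = 18 + 0.05q → q* = 68.8235, p* = 21.4412.
With the tax, the buyer price exceeds the seller price by 10.6: (76.5 − 0.8q) − (18 + 0.05q) = 10.6 → q' = 56.3529.
Δq = 68.8235 − 56.3529 = 12.4706; the wedge equals the tax, 10.6.
Deadweight loss = ½ × 12.4706 × 10.6 = £66.09.

£66.09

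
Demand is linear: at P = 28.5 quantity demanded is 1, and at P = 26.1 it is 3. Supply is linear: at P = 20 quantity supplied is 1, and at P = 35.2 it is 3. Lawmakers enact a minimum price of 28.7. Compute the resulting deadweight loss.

Demand slope = (26.1 − 28.5)/(3 − 1) = −1.2, so P = 29.7 − 1.2Q.
Supply slope = (35.2 − 20)/(3 − 1) = 7.6, so P = 12.4 + 7.6Q.
Competitive equilibrium: 29.7 − 1.2Q = 12.4 + 7.6Q → Q* = 1.9659, P* = 27.3409.
At the floor P = 28.7, quantity demanded = (29.7 − 28.7)/1.2 = 0.8333.
Sellers' marginal cost at Q' = 0.8333: 12.4 + 7.6·0.8333 = 18.7331.
ΔQ = 1.9659 − 0.8333 = 1.1326; wedge = 28.7 − 18.7331 = 9.9669.
DWL = ½ × 1.1326 × 9.9669 = 5.64.

5.64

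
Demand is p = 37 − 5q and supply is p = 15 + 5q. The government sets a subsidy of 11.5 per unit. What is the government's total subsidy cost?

38.525

Competitive equilibrium: 37 − 5q = 15 + 5q → q* = 2.2, p* = 26.
The subsidy lowers effective supply by 11.5: p = 3.5 + 5q.
New quantity: 37 − 5q = 3.5 + 5q → q' = 3.35.
Total subsidy cost = 11.5 × 3.35 = 38.525.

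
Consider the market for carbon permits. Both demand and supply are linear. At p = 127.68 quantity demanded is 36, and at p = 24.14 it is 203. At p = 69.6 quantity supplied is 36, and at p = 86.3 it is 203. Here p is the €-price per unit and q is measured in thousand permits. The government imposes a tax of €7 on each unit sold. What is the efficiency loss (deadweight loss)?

€34.03 thousand

Demand slope = (24.14 − 127.68)/(203 − 36) = −0.62, so p = 150 − 0.62q.
Supply slope = (86.3 − 69.6)/(203 − 36) = 0.1, so p = 66 + 0.1q.
Competitive equilibrium: 150 − 0.62q = 66 + 0.1q → q* = 116.6667, p* = 77.6667.
With the tax, the buyer price exceeds the seller price by 7: (150 − 0.62q) − (66 + 0.1q) = 7 → q' = 106.9444.
Δq = 116.6667 − 106.9444 = 9.7223; the wedge equals the tax, 7.
Welfare loss = ½ × 9.7223 × 7 = €34.03 thousand.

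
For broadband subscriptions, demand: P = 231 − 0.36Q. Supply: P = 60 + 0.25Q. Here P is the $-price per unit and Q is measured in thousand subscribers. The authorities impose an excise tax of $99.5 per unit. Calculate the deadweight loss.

Competitive equilibrium: 231 − 0.36Q = 60 + 0.25Q → Q* = 280.3279, P* = 130.082.
With the tax, the buyer price exceeds the seller price by 99.5: (231 − 0.36Q) − (60 + 0.25Q) = 99.5 → Q' = 117.2131.
ΔQ = 280.3279 − 117.2131 = 163.1148; the wedge equals the tax, 99.5.
Deadweight loss = ½ × 163.1148 × 99.5 = $8114.96 thousand.

$8114.96 thousand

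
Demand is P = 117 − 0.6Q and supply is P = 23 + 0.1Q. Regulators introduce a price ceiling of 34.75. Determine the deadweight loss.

98.62

Competitive equilibrium: 117 − 0.6Q = 23 + 0.1Q → Q* = 134.2857, P* = 36.4286.
At the ceiling P = 34.75, quantity supplied = (34.75 − 23)/0.1 = 117.5.
Willingness to pay at Q' = 117.5: 117 − 0.6·117.5 = 46.5.
ΔQ = 134.2857 − 117.5 = 16.7857; wedge = 46.5 − 34.75 = 11.75.
Deadweight loss = ½ × 16.7857 × 11.75 = 98.62.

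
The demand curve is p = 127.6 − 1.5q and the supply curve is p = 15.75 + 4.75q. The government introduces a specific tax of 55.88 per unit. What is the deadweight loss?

Competitive equilibrium: 127.6 − 1.5q = 15.75 + 4.75q → q* = 17.896, p* = 100.756.
With the tax, the buyer price exceeds the seller price by 55.88: (127.6 − 1.5q) − (15.75 + 4.75q) = 55.88 → q' = 8.9552.
Δq = 17.896 − 8.9552 = 8.9408; the wedge equals the tax, 55.88.
The triangle = ½ × 8.9408 × 55.88 = 249.81.

249.81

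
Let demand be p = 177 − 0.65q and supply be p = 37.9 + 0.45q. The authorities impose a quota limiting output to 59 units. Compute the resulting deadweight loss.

2502.56

Competitive equilibrium: 177 − 0.65q = 37.9 + 0.45q → q* = 126.4545, p* = 94.8045.
At q = 59: demand price = 177 − 0.65·59 = 138.65; supply price = 37.9 + 0.45·59 = 64.45.
Δq = 126.4545 − 59 = 67.4545; wedge = 138.65 − 64.45 = 74.2.
Welfare loss = ½ × 67.4545 × 74.2 = 2502.56.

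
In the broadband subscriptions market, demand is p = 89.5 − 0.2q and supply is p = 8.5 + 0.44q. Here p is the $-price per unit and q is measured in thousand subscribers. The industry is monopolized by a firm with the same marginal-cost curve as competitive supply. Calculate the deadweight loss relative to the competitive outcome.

Competitive equilibrium: 89.5 − 0.2q = 8.5 + 0.44q → q* = 126.5625, p* = 64.1875.
Marginal revenue: MR = 89.5 − 0.4q. Set MR = MC: 89.5 − 0.4q = 8.5 + 0.44q → q_m = 96.4286.
Price p_m = 89.5 − 0.2·96.4286 = 70.2143; MC(q_m) = 8.5 + 0.44·96.4286 = 50.9286.
Competitive q* = 126.5625, so Δq = 30.1339; wedge = 70.2143 − 50.9286 = 19.2857.
Deadweight loss = ½ × 30.1339 × 19.2857 = $290.58 thousand.

$290.58 thousand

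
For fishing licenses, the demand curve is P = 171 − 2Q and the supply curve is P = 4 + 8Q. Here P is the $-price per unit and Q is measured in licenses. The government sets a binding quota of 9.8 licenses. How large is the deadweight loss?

Competitive equilibrium: 171 − 2Q = 4 + 8Q → Q* = 16.7, P* = 137.6.
At Q = 9.8: demand price = 171 − 2·9.8 = 151.4; supply price = 4 + 8·9.8 = 82.4.
ΔQ = 16.7 − 9.8 = 6.9; wedge = 151.4 − 82.4 = 69.
The triangle = ½ × 6.9 × 69 = $238.05.

$238.05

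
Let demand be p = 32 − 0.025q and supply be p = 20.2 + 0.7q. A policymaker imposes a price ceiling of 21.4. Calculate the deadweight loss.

Competitive equilibrium: 32 − 0.025q = 20.2 + 0.7q → q* = 16.2759, p* = 31.5931.
At the ceiling p = 21.4, quantity supplied = (21.4 − 20.2)/0.7 = 1.7143.
Willingness to pay at q' = 1.7143: 32 − 0.025·1.7143 = 31.9571.
Δq = 16.2759 − 1.7143 = 14.5616; wedge = 31.9571 − 21.4 = 10.5571.
Deadweight loss = ½ × 14.5616 × 10.5571 = 76.86.

76.86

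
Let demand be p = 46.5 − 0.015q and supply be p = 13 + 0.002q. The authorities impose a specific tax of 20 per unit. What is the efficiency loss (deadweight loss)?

11764.71

Competitive equilibrium: 46.5 − 0.015q = 13 + 0.002q → q* = 1970.5882, p* = 16.9412.
With the tax, the buyer price exceeds the seller price by 20: (46.5 − 0.015q) − (13 + 0.002q) = 20 → q' = 794.1176.
Δq = 1970.5882 − 794.1176 = 1176.4706; the wedge equals the tax, 20.
DWL = ½ × 1176.4706 × 20 = 11764.71.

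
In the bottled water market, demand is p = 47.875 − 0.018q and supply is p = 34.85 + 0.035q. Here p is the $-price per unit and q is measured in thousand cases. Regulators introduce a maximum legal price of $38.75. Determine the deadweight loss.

$478.15 thousand

Competitive equilibrium: 47.875 − 0.018q = 34.85 + 0.035q → q* = 245.7547, p* = 43.4514.
At the ceiling p = 38.75, quantity supplied = (38.75 − 34.85)/0.035 = 111.4286.
Willingness to pay at q' = 111.4286: 47.875 − 0.018·111.4286 = 45.8693.
Δq = 245.7547 − 111.4286 = 134.3261; wedge = 45.8693 − 38.75 = 7.1193.
DWL = ½ × 134.3261 × 7.1193 = $478.15 thousand.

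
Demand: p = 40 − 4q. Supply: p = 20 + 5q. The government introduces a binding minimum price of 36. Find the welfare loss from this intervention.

Competitive equilibrium: 40 − 4q = 20 + 5q → q* = 2.2222, p* = 31.1111.
At the floor p = 36, quantity demanded = (40 − 36)/4 = 1.
Sellers' marginal cost at q' = 1: 20 + 5·1 = 25.
Δq = 2.2222 − 1 = 1.2222; wedge = 36 − 25 = 11.
Deadweight loss = ½ × 1.2222 × 11 = 6.72.

6.72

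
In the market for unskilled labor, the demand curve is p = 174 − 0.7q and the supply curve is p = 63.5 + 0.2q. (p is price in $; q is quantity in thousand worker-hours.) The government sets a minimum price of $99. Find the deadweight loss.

Competitive equilibrium: 174 − 0.7q = 63.5 + 0.2q → q* = 122.7778, p* = 88.0556.
At the floor p = 99, quantity demanded = (174 − 99)/0.7 = 107.1429.
Sellers' marginal cost at q' = 107.1429: 63.5 + 0.2·107.1429 = 84.9286.
Δq = 122.7778 − 107.1429 = 15.6349; wedge = 99 − 84.9286 = 14.0714.
Welfare loss = ½ × 15.6349 × 14.0714 = $110 thousand.

$110 thousand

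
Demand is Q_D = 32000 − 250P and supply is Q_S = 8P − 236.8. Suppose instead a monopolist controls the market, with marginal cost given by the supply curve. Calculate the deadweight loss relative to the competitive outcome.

In inverse form: demand P = 128 − 0.004Q, supply P = 29.6 + 0.125Q.
Competitive equilibrium: 128 − 0.004Q = 29.6 + 0.125Q → Q* = 762.7907, P* = 124.9488.
Marginal revenue: MR = 128 − 0.008Q. Set MR = MC: 128 − 0.008Q = 29.6 + 0.125Q → Q_m = 739.8496.
Price P_m = 128 − 0.004·739.8496 = 125.0406; MC(Q_m) = 29.6 + 0.125·739.8496 = 122.0812.
Competitive Q* = 762.7907, so ΔQ = 22.9411; wedge = 125.0406 − 122.0812 = 2.9594.
Deadweight loss = ½ × 22.9411 × 2.9594 = 33.95.

33.95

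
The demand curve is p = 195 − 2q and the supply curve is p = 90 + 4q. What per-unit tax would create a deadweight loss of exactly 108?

36

Competitive equilibrium: 195 − 2q = 90 + 4q → q* = 17.5, p* = 160.
A tax t gives Δq = t/6 and wedge t, so DWL = t²/12.
t²/12 = 108 → t² = 1296 → t = 36.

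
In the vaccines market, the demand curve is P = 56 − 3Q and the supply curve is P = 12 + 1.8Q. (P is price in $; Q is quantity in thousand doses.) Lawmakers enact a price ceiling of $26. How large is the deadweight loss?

Competitive equilibrium: 56 − 3Q = 12 + 1.8Q → Q* = 9.1667, P* = 28.5.
At the ceiling P = 26, quantity supplied = (26 − 12)/1.8 = 7.7778.
Willingness to pay at Q' = 7.7778: 56 − 3·7.7778 = 32.6666.
ΔQ = 9.1667 − 7.7778 = 1.3889; wedge = 32.6666 − 26 = 6.6666.
The triangle = ½ × 1.3889 × 6.6666 = $4.63 thousand.

$4.63 thousand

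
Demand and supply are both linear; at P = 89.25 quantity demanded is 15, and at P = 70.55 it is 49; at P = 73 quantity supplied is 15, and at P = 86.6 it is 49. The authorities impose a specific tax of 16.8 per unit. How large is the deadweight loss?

Demand slope = (70.55 − 89.25)/(49 − 15) = −0.55, so P = 97.5 − 0.55Q.
Supply slope = (86.6 − 73)/(49 − 15) = 0.4, so P = 67 + 0.4Q.
Competitive equilibrium: 97.5 − 0.55Q = 67 + 0.4Q → Q* = 32.1053, P* = 79.8421.
With the tax, the buyer price exceeds the seller price by 16.8: (97.5 − 0.55Q) − (67 + 0.4Q) = 16.8 → Q' = 14.4211.
ΔQ = 32.1053 − 14.4211 = 17.6842; the wedge equals the tax, 16.8.
Welfare loss = ½ × 17.6842 × 16.8 = 148.55.

148.55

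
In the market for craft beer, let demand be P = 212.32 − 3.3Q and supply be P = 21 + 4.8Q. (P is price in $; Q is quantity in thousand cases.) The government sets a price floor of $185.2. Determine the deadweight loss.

$960.69 thousand

Competitive equilibrium: 212.32 − 3.3Q = 21 + 4.8Q → Q* = 23.6198, P* = 134.3748.
At the floor P = 185.2, quantity demanded = (212.32 − 185.2)/3.3 = 8.2182.
Sellers' marginal cost at Q' = 8.2182: 21 + 4.8·8.2182 = 60.4474.
ΔQ = 23.6198 − 8.2182 = 15.4016; wedge = 185.2 − 60.4474 = 124.7526.
Welfare loss = ½ × 15.4016 × 124.7526 = $960.69 thousand.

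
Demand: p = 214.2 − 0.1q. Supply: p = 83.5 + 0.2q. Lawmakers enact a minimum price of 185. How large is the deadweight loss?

3096.02

Competitive equilibrium: 214.2 − 0.1q = 83.5 + 0.2q → q* = 435.6667, p* = 170.6333.
At the floor p = 185, quantity demanded = (214.2 − 185)/0.1 = 292.
Sellers' marginal cost at q' = 292: 83.5 + 0.2·292 = 141.9.
Δq = 435.6667 − 292 = 143.6667; wedge = 185 − 141.9 = 43.1.
The triangle = ½ × 143.6667 × 43.1 = 3096.02.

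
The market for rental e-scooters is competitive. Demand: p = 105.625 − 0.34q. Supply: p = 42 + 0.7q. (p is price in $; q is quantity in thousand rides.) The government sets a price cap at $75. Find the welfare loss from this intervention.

$102.43 thousand

Competitive equilibrium: 105.625 − 0.34q = 42 + 0.7q → q* = 61.1779, p* = 84.8245.
At the ceiling p = 75, quantity supplied = (75 − 42)/0.7 = 47.1429.
Willingness to pay at q' = 47.1429: 105.625 − 0.34·47.1429 = 89.5964.
Δq = 61.1779 − 47.1429 = 14.035; wedge = 89.5964 − 75 = 14.5964.
Welfare loss = ½ × 14.035 × 14.5964 = $102.43 thousand.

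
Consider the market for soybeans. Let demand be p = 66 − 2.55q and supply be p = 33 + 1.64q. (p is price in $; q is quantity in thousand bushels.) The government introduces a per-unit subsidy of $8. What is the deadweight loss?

$7.64 thousand

Competitive equilibrium: 66 − 2.55q = 33 + 1.64q → q* = 7.8759, p* = 45.9165.
The subsidy lowers effective supply by 8: p = 25 + 1.64q.
New quantity: 66 − 2.55q = 25 + 1.64q → q' = 9.7852.
Overproduction Δq = 9.7852 − 7.8759 = 1.9093; wedge = subsidy = 8.
DWL = ½ × 1.9093 × 8 = $7.64 thousand.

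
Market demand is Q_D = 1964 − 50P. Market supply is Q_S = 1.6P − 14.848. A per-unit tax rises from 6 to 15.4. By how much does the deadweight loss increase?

In inverse form: demand P = 39.28 − 0.02Q, supply P = 9.28 + 0.625Q.
Competitive equilibrium: 39.28 − 0.02Q = 9.28 + 0.625Q → Q* = 46.5116, P* = 38.3498.
For a per-unit tax t: ΔQ = t/0.645, so DWL = ½·t·(t/0.645) = t²/1.29.
At t = 6: DWL = 27.907. At t = 15.4: DWL = 183.845.
Increase = 183.845 − 27.907 = 155.94.

155.94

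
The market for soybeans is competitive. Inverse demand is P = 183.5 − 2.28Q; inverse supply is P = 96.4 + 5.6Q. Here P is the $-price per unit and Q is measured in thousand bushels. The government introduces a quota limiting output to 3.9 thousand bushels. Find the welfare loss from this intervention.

$201.61 thousand

Competitive equilibrium: 183.5 − 2.28Q = 96.4 + 5.6Q → Q* = 11.0533, P* = 158.2985.
At Q = 3.9: demand price = 183.5 − 2.28·3.9 = 174.608; supply price = 96.4 + 5.6·3.9 = 118.24.
ΔQ = 11.0533 − 3.9 = 7.1533; wedge = 174.608 − 118.24 = 56.368.
Deadweight loss = ½ × 7.1533 × 56.368 = $201.61 thousand.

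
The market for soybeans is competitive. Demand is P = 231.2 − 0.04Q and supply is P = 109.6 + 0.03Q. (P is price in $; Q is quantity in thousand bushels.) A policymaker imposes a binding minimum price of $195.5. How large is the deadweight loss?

Competitive equilibrium: 231.2 − 0.04Q = 109.6 + 0.03Q → Q* = 1737.14286, P* = 161.71429.
At the floor P = 195.5, quantity demanded = (231.2 − 195.5)/0.04 = 892.5.
Sellers' marginal cost at Q' = 892.5: 109.6 + 0.03·892.5 = 136.375.
ΔQ = 1737.14286 − 892.5 = 844.64286; wedge = 195.5 − 136.375 = 59.125.
The triangle = ½ × 844.64286 × 59.125 = $24969.75 thousand.

$24969.75 thousand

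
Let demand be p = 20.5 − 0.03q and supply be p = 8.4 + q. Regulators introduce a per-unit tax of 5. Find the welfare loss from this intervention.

12.14

Competitive equilibrium: 20.5 − 0.03q = 8.4 + q → q* = 11.7476, p* = 20.1476.
With the tax, the buyer price exceeds the seller price by 5: (20.5 − 0.03q) − (8.4 + q) = 5 → q' = 6.8932.
Δq = 11.7476 − 6.8932 = 4.8544; the wedge equals the tax, 5.
Deadweight loss = ½ × 4.8544 × 5 = 12.14.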